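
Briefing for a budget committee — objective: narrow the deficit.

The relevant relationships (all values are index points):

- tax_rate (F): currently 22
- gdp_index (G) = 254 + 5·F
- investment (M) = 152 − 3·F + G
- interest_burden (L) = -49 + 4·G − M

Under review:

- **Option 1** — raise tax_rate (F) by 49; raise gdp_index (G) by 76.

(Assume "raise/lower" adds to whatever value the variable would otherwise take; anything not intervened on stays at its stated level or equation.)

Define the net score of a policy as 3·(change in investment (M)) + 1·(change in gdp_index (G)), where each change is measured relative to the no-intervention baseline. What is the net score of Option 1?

843

Baseline:
  F = 22
  G = 254 + 5·22 = 364
  M = 152 − 3·22 + 364 = 450
Option 1 (F + 49, G + 76):
  F = 22 + 49 = 71
  G = 254 + 5·71 (+76 from intervention) = 685
  M = 152 − 3·71 + 685 = 624
ΔM = 624 − 450 = 174; ΔG = 685 − 364 = 321
Score = 3·174 + 1·321 = 843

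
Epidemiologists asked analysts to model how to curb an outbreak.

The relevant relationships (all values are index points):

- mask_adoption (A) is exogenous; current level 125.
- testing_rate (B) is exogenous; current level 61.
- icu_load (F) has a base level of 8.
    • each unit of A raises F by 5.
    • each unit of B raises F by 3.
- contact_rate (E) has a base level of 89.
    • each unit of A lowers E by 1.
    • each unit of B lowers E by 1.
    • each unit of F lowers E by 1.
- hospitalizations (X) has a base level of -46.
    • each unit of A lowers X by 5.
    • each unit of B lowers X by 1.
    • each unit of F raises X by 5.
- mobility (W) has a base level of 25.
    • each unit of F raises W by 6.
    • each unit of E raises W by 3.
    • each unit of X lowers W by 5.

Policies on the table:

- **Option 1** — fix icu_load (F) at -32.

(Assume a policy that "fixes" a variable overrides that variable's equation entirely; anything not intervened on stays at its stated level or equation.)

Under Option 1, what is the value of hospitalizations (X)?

-892

Option 1 (F := -32):
  A = 125
  B = 61
  F = -32
  X = -46 − 5·125 − 61 + 5·(-32) = -892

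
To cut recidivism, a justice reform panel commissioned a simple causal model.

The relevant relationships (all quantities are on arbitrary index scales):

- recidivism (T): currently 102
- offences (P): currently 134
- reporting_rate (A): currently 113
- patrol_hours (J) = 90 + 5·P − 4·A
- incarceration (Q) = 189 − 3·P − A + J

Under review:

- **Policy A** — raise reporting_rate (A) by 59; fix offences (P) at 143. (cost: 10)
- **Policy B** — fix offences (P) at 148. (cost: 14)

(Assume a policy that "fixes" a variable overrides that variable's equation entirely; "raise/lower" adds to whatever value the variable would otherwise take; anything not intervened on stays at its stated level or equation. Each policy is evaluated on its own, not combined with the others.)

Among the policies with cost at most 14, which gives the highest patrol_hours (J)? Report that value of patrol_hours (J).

378

Policy A (A + 59, P := 143):
  P = 143
  A = 113 + 59 = 172
  J = 90 + 5·143 − 4·172 = 117
Policy B (P := 148):
  P = 148
  A = 113
  J = 90 + 5·148 − 4·113 = 378
Comparing — Policy A: J=117, Policy B: J=378. Highest is 378 (Policy B).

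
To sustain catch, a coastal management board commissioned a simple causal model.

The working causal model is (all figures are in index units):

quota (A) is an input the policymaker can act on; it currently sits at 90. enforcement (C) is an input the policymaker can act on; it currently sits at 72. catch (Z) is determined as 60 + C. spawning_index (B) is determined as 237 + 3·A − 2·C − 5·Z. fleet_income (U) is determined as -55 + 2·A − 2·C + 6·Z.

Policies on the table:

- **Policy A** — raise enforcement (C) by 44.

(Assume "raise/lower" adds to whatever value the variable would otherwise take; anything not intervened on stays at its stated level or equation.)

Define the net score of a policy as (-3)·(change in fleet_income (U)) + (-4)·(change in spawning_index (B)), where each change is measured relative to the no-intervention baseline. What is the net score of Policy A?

704

Baseline:
  A = 90
  C = 72
  Z = 60 + 72 = 132
  B = 237 + 3·90 − 2·72 − 5·132 = -297
  U = -55 + 2·90 − 2·72 + 6·132 = 773
Policy A (C + 44):
  A = 90
  C = 72 + 44 = 116
  Z = 60 + 116 = 176
  B = 237 + 3·90 − 2·116 − 5·176 = -605
  U = -55 + 2·90 − 2·116 + 6·176 = 949
ΔU = 949 − 773 = 176; ΔB = -605 − (-297) = -308
Score = (-3)·176 + (-4)·(-308) = 704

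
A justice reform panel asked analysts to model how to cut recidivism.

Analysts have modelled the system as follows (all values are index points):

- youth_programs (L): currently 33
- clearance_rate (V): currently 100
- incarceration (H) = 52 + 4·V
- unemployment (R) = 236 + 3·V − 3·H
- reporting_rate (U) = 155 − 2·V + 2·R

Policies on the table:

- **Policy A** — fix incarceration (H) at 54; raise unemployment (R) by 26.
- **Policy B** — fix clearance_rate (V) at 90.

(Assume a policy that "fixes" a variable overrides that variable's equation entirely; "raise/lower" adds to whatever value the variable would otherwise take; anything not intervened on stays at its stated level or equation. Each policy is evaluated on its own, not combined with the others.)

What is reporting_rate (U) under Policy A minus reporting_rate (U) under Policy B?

Policy A (H := 54, R + 26):
  V = 100
  H = 54
  R = 236 + 3·100 − 3·54 (+26 from intervention) = 400
  U = 155 − 2·100 + 2·400 = 755
Policy B (V := 90):
  V = 90
  H = 52 + 4·90 = 412
  R = 236 + 3·90 − 3·412 = -730
  U = 155 − 2·90 + 2·(-730) = -1485
U: 755 − (-1485) = 2240

2240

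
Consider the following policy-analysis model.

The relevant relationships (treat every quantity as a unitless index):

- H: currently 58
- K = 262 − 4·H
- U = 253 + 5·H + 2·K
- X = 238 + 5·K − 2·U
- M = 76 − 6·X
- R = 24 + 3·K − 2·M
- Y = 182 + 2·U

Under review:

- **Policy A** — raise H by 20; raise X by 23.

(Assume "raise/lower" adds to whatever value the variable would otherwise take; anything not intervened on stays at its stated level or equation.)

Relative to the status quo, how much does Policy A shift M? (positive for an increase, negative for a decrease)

1542

Baseline:
  H = 58
  K = 262 − 4·58 = 30
  U = 253 + 5·58 + 2·30 = 603
  X = 238 + 5·30 − 2·603 = -818
  M = 76 − 6·(-818) = 4984
Policy A (H + 20, X + 23):
  H = 58 + 20 = 78
  K = 262 − 4·78 = -50
  U = 253 + 5·78 + 2·(-50) = 543
  X = 238 + 5·(-50) − 2·543 (+23 from intervention) = -1075
  M = 76 − 6·(-1075) = 6526
Change in M: 6526 − 4984 = 1542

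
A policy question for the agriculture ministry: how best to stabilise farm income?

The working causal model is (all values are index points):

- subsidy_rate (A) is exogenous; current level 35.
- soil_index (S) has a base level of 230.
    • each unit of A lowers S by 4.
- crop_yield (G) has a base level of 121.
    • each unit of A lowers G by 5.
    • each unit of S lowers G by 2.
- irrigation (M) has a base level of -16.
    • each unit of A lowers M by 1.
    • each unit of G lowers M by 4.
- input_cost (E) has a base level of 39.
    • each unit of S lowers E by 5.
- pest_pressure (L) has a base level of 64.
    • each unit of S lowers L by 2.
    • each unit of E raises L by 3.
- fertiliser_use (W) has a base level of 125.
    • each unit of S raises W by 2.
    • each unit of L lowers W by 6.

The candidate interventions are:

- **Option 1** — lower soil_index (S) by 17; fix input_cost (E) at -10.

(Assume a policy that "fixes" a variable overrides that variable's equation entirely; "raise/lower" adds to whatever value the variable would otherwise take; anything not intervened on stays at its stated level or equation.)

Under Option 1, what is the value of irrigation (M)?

Option 1 (S − 17, E := -10):
  A = 35
  S = 230 − 4·35 (−17 from intervention) = 73
  G = 121 − 5·35 − 2·73 = -200
  M = -16 − 35 − 4·(-200) = 749

749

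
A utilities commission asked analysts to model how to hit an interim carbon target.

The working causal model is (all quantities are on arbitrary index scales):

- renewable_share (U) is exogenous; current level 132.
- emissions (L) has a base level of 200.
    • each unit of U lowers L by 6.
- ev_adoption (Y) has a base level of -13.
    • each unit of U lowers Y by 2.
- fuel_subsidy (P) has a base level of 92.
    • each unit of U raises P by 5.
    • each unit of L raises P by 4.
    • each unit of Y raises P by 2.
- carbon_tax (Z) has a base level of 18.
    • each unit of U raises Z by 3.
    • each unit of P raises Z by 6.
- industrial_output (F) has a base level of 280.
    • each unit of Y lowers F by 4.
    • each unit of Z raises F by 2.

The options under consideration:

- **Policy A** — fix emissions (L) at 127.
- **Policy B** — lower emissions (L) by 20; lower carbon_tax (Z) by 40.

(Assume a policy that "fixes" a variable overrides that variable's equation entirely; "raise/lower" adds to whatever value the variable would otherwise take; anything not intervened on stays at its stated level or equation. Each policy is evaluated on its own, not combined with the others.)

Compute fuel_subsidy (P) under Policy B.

-2250

Policy B (L − 20, Z − 40):
  U = 132
  L = 200 − 6·132 (−20 from intervention) = -612
  Y = -13 − 2·132 = -277
  P = 92 + 5·132 + 4·(-612) + 2·(-277) = -2250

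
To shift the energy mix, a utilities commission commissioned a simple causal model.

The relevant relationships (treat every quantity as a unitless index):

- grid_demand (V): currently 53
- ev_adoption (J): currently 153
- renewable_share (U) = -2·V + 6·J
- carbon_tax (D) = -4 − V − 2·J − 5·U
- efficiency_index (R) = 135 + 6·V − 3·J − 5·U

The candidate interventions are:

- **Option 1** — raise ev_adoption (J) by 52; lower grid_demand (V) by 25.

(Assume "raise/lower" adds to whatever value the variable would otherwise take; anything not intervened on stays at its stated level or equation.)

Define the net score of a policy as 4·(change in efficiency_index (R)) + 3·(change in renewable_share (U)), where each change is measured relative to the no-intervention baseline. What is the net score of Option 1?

Baseline:
  V = 53
  J = 153
  U = 0 − 2·53 + 6·153 = 812
  R = 135 + 6·53 − 3·153 − 5·812 = -4066
Option 1 (J + 52, V − 25):
  V = 53 − 25 = 28
  J = 153 + 52 = 205
  U = 0 − 2·28 + 6·205 = 1174
  R = 135 + 6·28 − 3·205 − 5·1174 = -6182
ΔR = -6182 − (-4066) = -2116; ΔU = 1174 − 812 = 362
Score = 4·(-2116) + 3·362 = -7378

-7378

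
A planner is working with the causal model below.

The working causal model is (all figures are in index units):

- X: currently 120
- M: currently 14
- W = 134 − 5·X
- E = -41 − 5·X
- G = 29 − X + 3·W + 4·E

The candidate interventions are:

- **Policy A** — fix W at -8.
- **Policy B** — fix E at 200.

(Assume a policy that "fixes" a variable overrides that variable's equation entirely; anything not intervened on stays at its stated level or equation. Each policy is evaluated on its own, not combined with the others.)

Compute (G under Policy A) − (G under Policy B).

-1990

Policy A (W := -8):
  X = 120
  W = -8
  E = -41 − 5·120 = -641
  G = 29 − 120 + 3·(-8) + 4·(-641) = -2679
Policy B (E := 200):
  X = 120
  W = 134 − 5·120 = -466
  E = 200
  G = 29 − 120 + 3·(-466) + 4·200 = -689
G: -2679 − (-689) = -1990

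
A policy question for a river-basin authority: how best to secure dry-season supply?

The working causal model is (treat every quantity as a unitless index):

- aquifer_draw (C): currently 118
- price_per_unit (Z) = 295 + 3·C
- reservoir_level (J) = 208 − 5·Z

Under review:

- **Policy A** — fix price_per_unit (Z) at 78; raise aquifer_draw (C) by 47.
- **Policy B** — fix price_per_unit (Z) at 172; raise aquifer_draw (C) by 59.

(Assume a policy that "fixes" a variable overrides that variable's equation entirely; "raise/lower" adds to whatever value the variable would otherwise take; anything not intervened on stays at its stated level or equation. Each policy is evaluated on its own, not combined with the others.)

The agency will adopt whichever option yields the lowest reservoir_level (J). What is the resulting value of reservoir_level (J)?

-652

Policy A (Z := 78, C + 47):
  C = 118 + 47 = 165
  Z = 78
  J = 208 − 5·78 = -182
Policy B (Z := 172, C + 59):
  C = 118 + 59 = 177
  Z = 172
  J = 208 − 5·172 = -652
Comparing — Policy A: J=-182, Policy B: J=-652. Lowest is -652 (Policy B).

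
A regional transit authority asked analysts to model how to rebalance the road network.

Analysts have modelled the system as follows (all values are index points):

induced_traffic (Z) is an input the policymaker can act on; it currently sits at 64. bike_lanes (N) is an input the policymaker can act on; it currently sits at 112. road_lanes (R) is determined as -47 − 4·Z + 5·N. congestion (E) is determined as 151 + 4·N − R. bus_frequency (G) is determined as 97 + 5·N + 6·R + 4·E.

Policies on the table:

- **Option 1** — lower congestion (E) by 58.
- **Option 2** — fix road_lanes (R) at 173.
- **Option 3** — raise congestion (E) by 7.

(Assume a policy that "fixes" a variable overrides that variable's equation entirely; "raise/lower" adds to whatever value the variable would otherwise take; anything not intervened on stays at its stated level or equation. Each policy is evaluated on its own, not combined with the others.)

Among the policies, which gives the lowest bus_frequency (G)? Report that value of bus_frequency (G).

Option 1 (E − 58):
  Z = 64
  N = 112
  R = -47 − 4·64 + 5·112 = 257
  E = 151 + 4·112 − 257 (−58 from intervention) = 284
  G = 97 + 5·112 + 6·257 + 4·284 = 3335
Option 2 (R := 173):
  Z = 64
  N = 112
  R = 173
  E = 151 + 4·112 − 173 = 426
  G = 97 + 5·112 + 6·173 + 4·426 = 3399
Option 3 (E + 7):
  Z = 64
  N = 112
  R = -47 − 4·64 + 5·112 = 257
  E = 151 + 4·112 − 257 (+7 from intervention) = 349
  G = 97 + 5·112 + 6·257 + 4·349 = 3595
Comparing — Option 1: G=3335, Option 2: G=3399, Option 3: G=3595. Lowest is 3335 (Option 1).

3335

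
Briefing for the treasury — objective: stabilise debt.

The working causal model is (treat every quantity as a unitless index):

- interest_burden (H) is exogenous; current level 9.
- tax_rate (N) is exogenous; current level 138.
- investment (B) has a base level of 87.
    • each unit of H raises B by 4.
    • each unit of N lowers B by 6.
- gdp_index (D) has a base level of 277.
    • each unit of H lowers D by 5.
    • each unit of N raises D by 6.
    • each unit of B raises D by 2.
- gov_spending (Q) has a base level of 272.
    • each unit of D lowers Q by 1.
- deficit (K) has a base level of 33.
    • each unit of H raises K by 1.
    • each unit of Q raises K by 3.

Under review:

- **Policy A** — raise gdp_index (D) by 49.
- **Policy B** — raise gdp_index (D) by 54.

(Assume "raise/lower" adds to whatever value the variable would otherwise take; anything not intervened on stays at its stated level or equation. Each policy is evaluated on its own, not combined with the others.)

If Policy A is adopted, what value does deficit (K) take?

Policy A (D + 49):
  H = 9
  N = 138
  B = 87 + 4·9 − 6·138 = -705
  D = 277 − 5·9 + 6·138 + 2·(-705) (+49 from intervention) = -301
  Q = 272 − (-301) = 573
  K = 33 + 9 + 3·573 = 1761

1761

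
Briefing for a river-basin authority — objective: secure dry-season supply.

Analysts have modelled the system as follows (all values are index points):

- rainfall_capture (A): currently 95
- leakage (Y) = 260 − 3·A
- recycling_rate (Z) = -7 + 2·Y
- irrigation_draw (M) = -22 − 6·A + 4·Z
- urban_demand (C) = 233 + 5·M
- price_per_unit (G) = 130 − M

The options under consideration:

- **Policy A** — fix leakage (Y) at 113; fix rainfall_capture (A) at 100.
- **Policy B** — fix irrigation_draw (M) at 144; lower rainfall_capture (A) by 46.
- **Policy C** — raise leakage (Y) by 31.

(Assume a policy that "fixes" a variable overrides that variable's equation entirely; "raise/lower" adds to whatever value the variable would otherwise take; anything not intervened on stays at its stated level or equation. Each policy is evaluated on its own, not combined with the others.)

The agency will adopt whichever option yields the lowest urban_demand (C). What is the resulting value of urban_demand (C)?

-2627

Policy A (Y := 113, A := 100):
  A = 100
  Y = 113
  Z = -7 + 2·113 = 219
  M = -22 − 6·100 + 4·219 = 254
  C = 233 + 5·254 = 1503
Policy B (M := 144, A − 46):
  A = 95 − 46 = 49
  Y = 260 − 3·49 = 113
  Z = -7 + 2·113 = 219
  M = 144
  C = 233 + 5·144 = 953
Policy C (Y + 31):
  A = 95
  Y = 260 − 3·95 (+31 from intervention) = 6
  Z = -7 + 2·6 = 5
  M = -22 − 6·95 + 4·5 = -572
  C = 233 + 5·(-572) = -2627
Comparing — Policy A: C=1503, Policy B: C=953, Policy C: C=-2627. Lowest is -2627 (Policy C).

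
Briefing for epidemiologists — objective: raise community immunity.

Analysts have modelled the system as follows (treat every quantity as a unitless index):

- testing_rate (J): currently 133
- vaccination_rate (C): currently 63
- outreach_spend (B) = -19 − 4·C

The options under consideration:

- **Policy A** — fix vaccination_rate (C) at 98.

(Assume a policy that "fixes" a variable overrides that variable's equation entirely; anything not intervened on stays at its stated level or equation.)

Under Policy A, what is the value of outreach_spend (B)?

-411

Policy A (C := 98):
  C = 98
  B = -19 − 4·98 = -411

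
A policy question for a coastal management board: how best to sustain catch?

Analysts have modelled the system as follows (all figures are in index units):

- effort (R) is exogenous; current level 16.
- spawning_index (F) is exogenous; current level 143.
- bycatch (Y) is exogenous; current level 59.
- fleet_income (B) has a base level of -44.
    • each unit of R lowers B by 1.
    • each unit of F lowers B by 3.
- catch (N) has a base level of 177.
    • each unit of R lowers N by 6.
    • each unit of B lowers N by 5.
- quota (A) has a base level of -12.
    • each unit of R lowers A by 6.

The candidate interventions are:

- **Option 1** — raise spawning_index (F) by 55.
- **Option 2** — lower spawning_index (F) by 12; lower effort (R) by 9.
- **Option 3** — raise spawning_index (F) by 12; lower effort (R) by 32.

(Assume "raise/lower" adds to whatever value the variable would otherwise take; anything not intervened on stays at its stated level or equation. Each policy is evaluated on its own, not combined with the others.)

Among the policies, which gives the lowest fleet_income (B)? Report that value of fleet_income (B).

Option 1 (F + 55):
  R = 16
  F = 143 + 55 = 198
  B = -44 − 16 − 3·198 = -654
Option 2 (F − 12, R − 9):
  R = 16 − 9 = 7
  F = 143 − 12 = 131
  B = -44 − 7 − 3·131 = -444
Option 3 (F + 12, R − 32):
  R = 16 − 32 = -16
  F = 143 + 12 = 155
  B = -44 − (-16) − 3·155 = -493
Comparing — Option 1: B=-654, Option 2: B=-444, Option 3: B=-493. Lowest is -654 (Option 1).

-654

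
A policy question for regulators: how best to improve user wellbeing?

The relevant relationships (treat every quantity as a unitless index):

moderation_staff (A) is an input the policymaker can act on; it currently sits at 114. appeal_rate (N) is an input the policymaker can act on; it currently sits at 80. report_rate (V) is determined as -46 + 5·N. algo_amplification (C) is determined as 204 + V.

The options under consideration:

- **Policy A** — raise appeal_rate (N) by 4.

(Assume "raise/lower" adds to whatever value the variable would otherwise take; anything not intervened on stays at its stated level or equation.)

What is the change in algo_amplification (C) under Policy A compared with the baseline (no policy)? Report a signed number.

Baseline:
  N = 80
  V = -46 + 5·80 = 354
  C = 204 + 354 = 558
Policy A (N + 4):
  N = 80 + 4 = 84
  V = -46 + 5·84 = 374
  C = 204 + 374 = 578
Change in C: 578 − 558 = 20

20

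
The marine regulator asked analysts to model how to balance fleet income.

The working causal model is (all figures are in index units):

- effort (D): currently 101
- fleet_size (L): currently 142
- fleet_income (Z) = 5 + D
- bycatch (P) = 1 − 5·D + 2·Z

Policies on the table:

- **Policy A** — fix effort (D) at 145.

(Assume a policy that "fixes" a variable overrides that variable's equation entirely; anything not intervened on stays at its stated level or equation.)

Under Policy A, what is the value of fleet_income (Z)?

Policy A (D := 145):
  D = 145
  Z = 5 + 145 = 150

150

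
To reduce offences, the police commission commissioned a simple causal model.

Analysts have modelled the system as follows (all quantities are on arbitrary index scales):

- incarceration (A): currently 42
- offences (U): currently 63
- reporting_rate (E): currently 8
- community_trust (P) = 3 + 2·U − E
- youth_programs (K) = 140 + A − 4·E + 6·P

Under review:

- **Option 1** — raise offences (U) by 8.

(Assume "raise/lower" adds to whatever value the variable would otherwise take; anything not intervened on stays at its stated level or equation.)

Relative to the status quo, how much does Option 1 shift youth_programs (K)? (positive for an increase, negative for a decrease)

Baseline:
  A = 42
  U = 63
  E = 8
  P = 3 + 2·63 − 8 = 121
  K = 140 + 42 − 4·8 + 6·121 = 876
Option 1 (U + 8):
  A = 42
  U = 63 + 8 = 71
  E = 8
  P = 3 + 2·71 − 8 = 137
  K = 140 + 42 − 4·8 + 6·137 = 972
Change in K: 972 − 876 = 96

96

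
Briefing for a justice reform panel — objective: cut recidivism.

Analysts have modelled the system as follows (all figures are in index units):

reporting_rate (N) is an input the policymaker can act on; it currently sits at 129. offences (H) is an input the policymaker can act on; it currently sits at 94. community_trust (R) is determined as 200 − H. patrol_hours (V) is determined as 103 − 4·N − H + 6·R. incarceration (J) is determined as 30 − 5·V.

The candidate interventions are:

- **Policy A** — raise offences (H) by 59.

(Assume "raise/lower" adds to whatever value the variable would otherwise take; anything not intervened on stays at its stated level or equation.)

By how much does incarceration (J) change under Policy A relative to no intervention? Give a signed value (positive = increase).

2065

Baseline:
  N = 129
  H = 94
  R = 200 − 94 = 106
  V = 103 − 4·129 − 94 + 6·106 = 129
  J = 30 − 5·129 = -615
Policy A (H + 59):
  N = 129
  H = 94 + 59 = 153
  R = 200 − 153 = 47
  V = 103 − 4·129 − 153 + 6·47 = -284
  J = 30 − 5·(-284) = 1450
Change in J: 1450 − (-615) = 2065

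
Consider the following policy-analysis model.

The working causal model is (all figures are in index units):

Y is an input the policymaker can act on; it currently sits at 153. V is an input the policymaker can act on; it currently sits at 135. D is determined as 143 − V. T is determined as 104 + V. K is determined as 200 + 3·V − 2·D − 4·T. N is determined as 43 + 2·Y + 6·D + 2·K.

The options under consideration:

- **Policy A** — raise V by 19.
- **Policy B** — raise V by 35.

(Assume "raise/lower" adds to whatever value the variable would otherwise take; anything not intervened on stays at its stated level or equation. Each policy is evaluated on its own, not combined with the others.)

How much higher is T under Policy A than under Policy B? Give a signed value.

-16

Policy A (V + 19):
  V = 135 + 19 = 154
  T = 104 + 154 = 258
Policy B (V + 35):
  V = 135 + 35 = 170
  T = 104 + 170 = 274
T: 258 − 274 = -16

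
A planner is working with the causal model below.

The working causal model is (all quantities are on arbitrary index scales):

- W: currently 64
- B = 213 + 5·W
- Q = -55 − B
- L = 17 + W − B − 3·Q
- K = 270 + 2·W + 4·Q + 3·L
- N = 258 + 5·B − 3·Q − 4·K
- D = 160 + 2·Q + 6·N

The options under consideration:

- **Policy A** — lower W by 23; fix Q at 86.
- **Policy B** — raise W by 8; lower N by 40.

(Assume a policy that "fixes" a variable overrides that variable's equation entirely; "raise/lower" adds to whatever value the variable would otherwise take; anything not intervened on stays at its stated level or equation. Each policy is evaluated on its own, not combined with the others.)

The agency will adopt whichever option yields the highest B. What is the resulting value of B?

573

Policy A (W − 23, Q := 86):
  W = 64 − 23 = 41
  B = 213 + 5·41 = 418
Policy B (W + 8, N − 40):
  W = 64 + 8 = 72
  B = 213 + 5·72 = 573
Comparing — Policy A: B=418, Policy B: B=573. Highest is 573 (Policy B).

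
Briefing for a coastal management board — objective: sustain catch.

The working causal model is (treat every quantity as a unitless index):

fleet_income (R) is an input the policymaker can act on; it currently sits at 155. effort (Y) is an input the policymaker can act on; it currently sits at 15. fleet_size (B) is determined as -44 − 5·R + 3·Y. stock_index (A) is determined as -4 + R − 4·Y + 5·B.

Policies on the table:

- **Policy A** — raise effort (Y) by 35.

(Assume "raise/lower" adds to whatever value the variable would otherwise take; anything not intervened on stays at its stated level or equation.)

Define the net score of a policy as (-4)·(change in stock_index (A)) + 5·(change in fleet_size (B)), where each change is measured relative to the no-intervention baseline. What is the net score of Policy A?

-1015

Baseline:
  R = 155
  Y = 15
  B = -44 − 5·155 + 3·15 = -774
  A = -4 + 155 − 4·15 + 5·(-774) = -3779
Policy A (Y + 35):
  R = 155
  Y = 15 + 35 = 50
  B = -44 − 5·155 + 3·50 = -669
  A = -4 + 155 − 4·50 + 5·(-669) = -3394
ΔA = -3394 − (-3779) = 385; ΔB = -669 − (-774) = 105
Score = (-4)·385 + 5·105 = -1015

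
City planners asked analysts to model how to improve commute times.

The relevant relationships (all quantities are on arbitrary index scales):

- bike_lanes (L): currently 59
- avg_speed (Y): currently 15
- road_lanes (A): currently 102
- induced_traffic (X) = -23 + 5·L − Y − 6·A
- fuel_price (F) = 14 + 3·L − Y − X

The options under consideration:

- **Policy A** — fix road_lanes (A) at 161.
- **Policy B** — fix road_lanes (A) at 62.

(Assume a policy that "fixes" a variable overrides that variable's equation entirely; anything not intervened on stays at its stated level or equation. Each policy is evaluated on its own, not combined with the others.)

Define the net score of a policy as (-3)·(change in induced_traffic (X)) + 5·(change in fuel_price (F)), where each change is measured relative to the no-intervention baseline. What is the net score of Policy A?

Baseline:
  L = 59
  Y = 15
  A = 102
  X = -23 + 5·59 − 15 − 6·102 = -355
  F = 14 + 3·59 − 15 − (-355) = 531
Policy A (A := 161):
  L = 59
  Y = 15
  A = 161
  X = -23 + 5·59 − 15 − 6·161 = -709
  F = 14 + 3·59 − 15 − (-709) = 885
ΔX = -709 − (-355) = -354; ΔF = 885 − 531 = 354
Score = (-3)·(-354) + 5·354 = 2832

2832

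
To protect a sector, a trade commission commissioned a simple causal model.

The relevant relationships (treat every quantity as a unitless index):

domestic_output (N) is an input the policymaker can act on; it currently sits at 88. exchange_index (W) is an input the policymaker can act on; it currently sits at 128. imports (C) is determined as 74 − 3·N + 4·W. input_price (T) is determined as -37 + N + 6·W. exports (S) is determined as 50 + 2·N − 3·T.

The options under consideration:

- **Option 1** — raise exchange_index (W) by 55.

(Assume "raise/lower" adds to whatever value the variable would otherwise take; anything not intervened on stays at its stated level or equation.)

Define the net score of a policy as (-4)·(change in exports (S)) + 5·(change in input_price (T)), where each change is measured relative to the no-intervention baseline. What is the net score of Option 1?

Baseline:
  N = 88
  W = 128
  T = -37 + 88 + 6·128 = 819
  S = 50 + 2·88 − 3·819 = -2231
Option 1 (W + 55):
  N = 88
  W = 128 + 55 = 183
  T = -37 + 88 + 6·183 = 1149
  S = 50 + 2·88 − 3·1149 = -3221
ΔS = -3221 − (-2231) = -990; ΔT = 1149 − 819 = 330
Score = (-4)·(-990) + 5·330 = 5610

5610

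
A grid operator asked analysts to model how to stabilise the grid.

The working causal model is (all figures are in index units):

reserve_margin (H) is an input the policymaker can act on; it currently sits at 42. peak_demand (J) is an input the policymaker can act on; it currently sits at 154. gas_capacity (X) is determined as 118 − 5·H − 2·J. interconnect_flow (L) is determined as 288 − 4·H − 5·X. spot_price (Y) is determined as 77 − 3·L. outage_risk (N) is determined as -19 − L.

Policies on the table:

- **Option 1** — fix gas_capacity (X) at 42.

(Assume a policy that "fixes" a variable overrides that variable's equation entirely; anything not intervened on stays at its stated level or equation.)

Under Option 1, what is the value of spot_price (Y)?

347

Option 1 (X := 42):
  H = 42
  J = 154
  X = 42
  L = 288 − 4·42 − 5·42 = -90
  Y = 77 − 3·(-90) = 347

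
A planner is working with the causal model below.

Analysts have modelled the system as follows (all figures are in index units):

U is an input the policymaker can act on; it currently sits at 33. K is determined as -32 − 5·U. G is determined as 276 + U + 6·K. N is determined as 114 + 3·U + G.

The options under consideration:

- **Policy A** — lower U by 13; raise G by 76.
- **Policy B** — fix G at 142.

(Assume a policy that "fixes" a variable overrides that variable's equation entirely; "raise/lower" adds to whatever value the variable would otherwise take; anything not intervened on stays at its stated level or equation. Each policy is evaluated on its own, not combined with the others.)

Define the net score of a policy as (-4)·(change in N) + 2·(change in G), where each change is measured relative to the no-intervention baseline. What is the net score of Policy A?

Baseline:
  U = 33
  K = -32 − 5·33 = -197
  G = 276 + 33 + 6·(-197) = -873
  N = 114 + 3·33 + (-873) = -660
Policy A (U − 13, G + 76):
  U = 33 − 13 = 20
  K = -32 − 5·20 = -132
  G = 276 + 20 + 6·(-132) (+76 from intervention) = -420
  N = 114 + 3·20 + (-420) = -246
ΔN = -246 − (-660) = 414; ΔG = -420 − (-873) = 453
Score = (-4)·414 + 2·453 = -750

-750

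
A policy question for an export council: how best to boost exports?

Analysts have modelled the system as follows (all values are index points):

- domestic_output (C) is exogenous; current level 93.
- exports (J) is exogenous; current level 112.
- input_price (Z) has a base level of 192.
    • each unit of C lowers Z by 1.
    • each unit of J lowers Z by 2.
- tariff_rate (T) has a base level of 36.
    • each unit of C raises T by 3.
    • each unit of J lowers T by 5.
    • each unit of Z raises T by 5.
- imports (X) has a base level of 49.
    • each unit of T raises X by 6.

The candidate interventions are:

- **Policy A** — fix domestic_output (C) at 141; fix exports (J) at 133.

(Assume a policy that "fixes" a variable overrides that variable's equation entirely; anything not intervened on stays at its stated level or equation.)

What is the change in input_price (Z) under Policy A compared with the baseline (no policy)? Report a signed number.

-90

Baseline:
  C = 93
  J = 112
  Z = 192 − 93 − 2·112 = -125
Policy A (C := 141, J := 133):
  C = 141
  J = 133
  Z = 192 − 141 − 2·133 = -215
Change in Z: -215 − (-125) = -90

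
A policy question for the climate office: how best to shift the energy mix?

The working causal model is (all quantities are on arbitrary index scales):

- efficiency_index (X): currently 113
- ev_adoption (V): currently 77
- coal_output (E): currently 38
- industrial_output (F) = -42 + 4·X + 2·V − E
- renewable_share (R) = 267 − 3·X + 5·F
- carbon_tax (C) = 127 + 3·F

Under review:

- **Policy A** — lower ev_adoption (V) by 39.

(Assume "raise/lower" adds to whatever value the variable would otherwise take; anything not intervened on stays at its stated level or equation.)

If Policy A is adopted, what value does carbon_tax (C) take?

Policy A (V − 39):
  X = 113
  V = 77 − 39 = 38
  E = 38
  F = -42 + 4·113 + 2·38 − 38 = 448
  C = 127 + 3·448 = 1471

1471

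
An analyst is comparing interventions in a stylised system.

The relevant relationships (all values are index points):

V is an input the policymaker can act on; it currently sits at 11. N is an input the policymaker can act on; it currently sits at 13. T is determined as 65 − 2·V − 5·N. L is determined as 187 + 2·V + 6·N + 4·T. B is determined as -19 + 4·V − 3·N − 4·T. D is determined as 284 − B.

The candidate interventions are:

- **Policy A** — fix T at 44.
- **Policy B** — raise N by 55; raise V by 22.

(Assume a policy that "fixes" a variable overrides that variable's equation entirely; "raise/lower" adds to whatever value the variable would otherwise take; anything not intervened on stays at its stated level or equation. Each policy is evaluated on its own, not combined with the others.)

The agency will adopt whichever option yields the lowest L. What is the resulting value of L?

Policy A (T := 44):
  V = 11
  N = 13
  T = 44
  L = 187 + 2·11 + 6·13 + 4·44 = 463
Policy B (N + 55, V + 22):
  V = 11 + 22 = 33
  N = 13 + 55 = 68
  T = 65 − 2·33 − 5·68 = -341
  L = 187 + 2·33 + 6·68 + 4·(-341) = -703
Comparing — Policy A: L=463, Policy B: L=-703. Lowest is -703 (Policy B).

-703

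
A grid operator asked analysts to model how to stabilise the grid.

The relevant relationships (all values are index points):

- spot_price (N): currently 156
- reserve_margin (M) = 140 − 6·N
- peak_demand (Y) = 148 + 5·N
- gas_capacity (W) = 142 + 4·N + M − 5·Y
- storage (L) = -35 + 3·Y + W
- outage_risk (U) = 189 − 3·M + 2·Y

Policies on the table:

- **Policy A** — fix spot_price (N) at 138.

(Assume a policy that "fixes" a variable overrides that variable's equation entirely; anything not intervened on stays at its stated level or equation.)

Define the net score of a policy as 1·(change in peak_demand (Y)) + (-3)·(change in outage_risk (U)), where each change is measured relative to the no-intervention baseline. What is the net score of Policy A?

Baseline:
  N = 156
  M = 140 − 6·156 = -796
  Y = 148 + 5·156 = 928
  U = 189 − 3·(-796) + 2·928 = 4433
Policy A (N := 138):
  N = 138
  M = 140 − 6·138 = -688
  Y = 148 + 5·138 = 838
  U = 189 − 3·(-688) + 2·838 = 3929
ΔY = 838 − 928 = -90; ΔU = 3929 − 4433 = -504
Score = 1·(-90) + (-3)·(-504) = 1422

1422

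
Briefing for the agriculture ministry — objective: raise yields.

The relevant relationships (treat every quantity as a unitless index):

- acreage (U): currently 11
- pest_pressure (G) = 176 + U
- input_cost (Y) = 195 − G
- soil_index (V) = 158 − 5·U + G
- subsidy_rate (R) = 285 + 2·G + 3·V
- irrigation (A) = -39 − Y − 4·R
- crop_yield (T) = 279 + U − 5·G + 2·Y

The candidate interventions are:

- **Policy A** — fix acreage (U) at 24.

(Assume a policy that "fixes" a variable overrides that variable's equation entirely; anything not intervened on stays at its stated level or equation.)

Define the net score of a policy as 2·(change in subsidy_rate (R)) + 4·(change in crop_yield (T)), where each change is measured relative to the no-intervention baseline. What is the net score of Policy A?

Baseline:
  U = 11
  G = 176 + 11 = 187
  Y = 195 − 187 = 8
  V = 158 − 5·11 + 187 = 290
  R = 285 + 2·187 + 3·290 = 1529
  T = 279 + 11 − 5·187 + 2·8 = -629
Policy A (U := 24):
  U = 24
  G = 176 + 24 = 200
  Y = 195 − 200 = -5
  V = 158 − 5·24 + 200 = 238
  R = 285 + 2·200 + 3·238 = 1399
  T = 279 + 24 − 5·200 + 2·(-5) = -707
ΔR = 1399 − 1529 = -130; ΔT = -707 − (-629) = -78
Score = 2·(-130) + 4·(-78) = -572

-572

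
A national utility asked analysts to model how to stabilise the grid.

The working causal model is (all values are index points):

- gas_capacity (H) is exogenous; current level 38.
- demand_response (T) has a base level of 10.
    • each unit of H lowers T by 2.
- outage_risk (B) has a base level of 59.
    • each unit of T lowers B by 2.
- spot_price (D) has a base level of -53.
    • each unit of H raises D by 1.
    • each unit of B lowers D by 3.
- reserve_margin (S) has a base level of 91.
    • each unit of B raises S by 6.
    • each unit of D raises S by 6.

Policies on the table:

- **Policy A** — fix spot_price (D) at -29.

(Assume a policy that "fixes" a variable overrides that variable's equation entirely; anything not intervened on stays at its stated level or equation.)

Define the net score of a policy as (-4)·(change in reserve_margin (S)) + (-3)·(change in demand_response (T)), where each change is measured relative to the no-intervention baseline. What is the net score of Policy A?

-13416

Baseline:
  H = 38
  T = 10 − 2·38 = -66
  B = 59 − 2·(-66) = 191
  D = -53 + 38 − 3·191 = -588
  S = 91 + 6·191 + 6·(-588) = -2291
Policy A (D := -29):
  H = 38
  T = 10 − 2·38 = -66
  B = 59 − 2·(-66) = 191
  D = -29
  S = 91 + 6·191 + 6·(-29) = 1063
ΔS = 1063 − (-2291) = 3354; ΔT = -66 − (-66) = 0
Score = (-4)·3354 + (-3)·0 = -13416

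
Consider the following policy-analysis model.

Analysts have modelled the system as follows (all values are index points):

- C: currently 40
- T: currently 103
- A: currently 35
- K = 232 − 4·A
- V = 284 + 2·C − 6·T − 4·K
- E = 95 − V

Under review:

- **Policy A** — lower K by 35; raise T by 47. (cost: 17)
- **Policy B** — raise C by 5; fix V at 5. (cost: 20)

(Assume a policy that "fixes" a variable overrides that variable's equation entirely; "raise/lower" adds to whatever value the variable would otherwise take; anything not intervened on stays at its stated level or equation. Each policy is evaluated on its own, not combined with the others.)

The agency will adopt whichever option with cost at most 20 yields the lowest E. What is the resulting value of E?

90

Policy A (K − 35, T + 47):
  C = 40
  T = 103 + 47 = 150
  A = 35
  K = 232 − 4·35 (−35 from intervention) = 57
  V = 284 + 2·40 − 6·150 − 4·57 = -764
  E = 95 − (-764) = 859
Policy B (C + 5, V := 5):
  C = 40 + 5 = 45
  T = 103
  A = 35
  K = 232 − 4·35 = 92
  V = 5
  E = 95 − 5 = 90
Comparing — Policy A: E=859, Policy B: E=90. Lowest is 90 (Policy B).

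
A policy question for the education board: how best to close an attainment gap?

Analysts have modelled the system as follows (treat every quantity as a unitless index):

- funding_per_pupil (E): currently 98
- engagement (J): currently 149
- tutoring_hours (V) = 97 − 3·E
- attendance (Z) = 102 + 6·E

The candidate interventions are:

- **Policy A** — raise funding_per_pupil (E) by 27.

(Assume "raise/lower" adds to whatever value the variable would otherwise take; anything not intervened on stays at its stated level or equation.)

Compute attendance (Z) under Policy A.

Policy A (E + 27):
  E = 98 + 27 = 125
  Z = 102 + 6·125 = 852

852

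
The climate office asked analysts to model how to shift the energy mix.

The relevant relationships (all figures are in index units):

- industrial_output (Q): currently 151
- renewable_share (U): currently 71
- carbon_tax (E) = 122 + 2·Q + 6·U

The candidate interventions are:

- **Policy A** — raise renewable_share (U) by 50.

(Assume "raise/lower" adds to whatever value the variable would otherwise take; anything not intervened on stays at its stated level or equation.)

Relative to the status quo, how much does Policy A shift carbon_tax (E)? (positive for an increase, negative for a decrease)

300

Baseline:
  Q = 151
  U = 71
  E = 122 + 2·151 + 6·71 = 850
Policy A (U + 50):
  Q = 151
  U = 71 + 50 = 121
  E = 122 + 2·151 + 6·121 = 1150
Change in E: 1150 − 850 = 300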